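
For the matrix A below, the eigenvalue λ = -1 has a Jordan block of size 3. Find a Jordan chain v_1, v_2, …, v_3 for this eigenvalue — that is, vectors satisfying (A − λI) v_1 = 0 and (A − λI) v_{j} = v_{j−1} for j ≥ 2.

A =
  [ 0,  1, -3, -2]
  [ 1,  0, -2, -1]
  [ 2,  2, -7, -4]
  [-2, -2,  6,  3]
A Jordan chain for λ = -1 of length 3:
v_1 = (1, 1, 2, -2)ᵀ
v_2 = (-3, -2, -6, 6)ᵀ
v_3 = (0, 0, 1, 0)ᵀ

Let N = A − (-1)·I. We want v_3 with N^3 v_3 = 0 but N^2 v_3 ≠ 0; then v_{j-1} := N · v_j for j = 3, …, 2.

Pick v_3 = (0, 0, 1, 0)ᵀ.
Then v_2 = N · v_3 = (-3, -2, -6, 6)ᵀ.
Then v_1 = N · v_2 = (1, 1, 2, -2)ᵀ.

Sanity check: (A − (-1)·I) v_1 = (0, 0, 0, 0)ᵀ = 0. ✓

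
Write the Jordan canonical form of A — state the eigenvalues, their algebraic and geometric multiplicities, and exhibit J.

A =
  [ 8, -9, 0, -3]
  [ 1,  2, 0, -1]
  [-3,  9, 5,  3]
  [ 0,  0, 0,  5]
J_2(5) ⊕ J_1(5) ⊕ J_1(5)

The characteristic polynomial is
  det(x·I − A) = x^4 - 20*x^3 + 150*x^2 - 500*x + 625 = (x - 5)^4

Eigenvalues and multiplicities (the geometric multiplicity of λ is n − rank(A − λI), which equals the number of Jordan blocks for λ):
  λ = 5: algebraic multiplicity = 4, geometric multiplicity = 3

Determining the block sizes for each eigenvalue:
  λ = 5: 3 blocks summing to 4 forces exactly one block of size 2 and the rest size 1 → block sizes [2, 1, 1]

Assembling the blocks gives a Jordan form
J =
  [5, 1, 0, 0]
  [0, 5, 0, 0]
  [0, 0, 5, 0]
  [0, 0, 0, 5]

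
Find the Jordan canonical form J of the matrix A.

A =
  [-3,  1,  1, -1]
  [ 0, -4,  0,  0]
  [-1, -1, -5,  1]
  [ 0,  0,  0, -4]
J_2(-4) ⊕ J_1(-4) ⊕ J_1(-4)

The characteristic polynomial is
  det(x·I − A) = x^4 + 16*x^3 + 96*x^2 + 256*x + 256 = (x + 4)^4

Eigenvalues and multiplicities (the geometric multiplicity of λ is n − rank(A − λI), which equals the number of Jordan blocks for λ):
  λ = -4: algebraic multiplicity = 4, geometric multiplicity = 3

Determining the block sizes for each eigenvalue:
  λ = -4: 3 blocks summing to 4 forces exactly one block of size 2 and the rest size 1 → block sizes [2, 1, 1]

Assembling the blocks gives a Jordan form
J =
  [-4,  1,  0,  0]
  [ 0, -4,  0,  0]
  [ 0,  0, -4,  0]
  [ 0,  0,  0, -4]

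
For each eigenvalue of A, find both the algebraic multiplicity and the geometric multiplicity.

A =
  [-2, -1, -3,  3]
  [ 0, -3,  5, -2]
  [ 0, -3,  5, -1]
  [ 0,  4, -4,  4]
λ = -2: alg = 1, geom = 1; λ = 2: alg = 3, geom = 1

Step 1 — factor the characteristic polynomial to read off the algebraic multiplicities:
  χ_A(x) = (x - 2)^3*(x + 2)

Step 2 — compute geometric multiplicities via the rank-nullity identity g(λ) = n − rank(A − λI):
  rank(A − (-2)·I) = 3, so dim ker(A − (-2)·I) = n − 3 = 1
  rank(A − (2)·I) = 3, so dim ker(A − (2)·I) = n − 3 = 1

Summary:
  λ = -2: algebraic multiplicity = 1, geometric multiplicity = 1
  λ = 2: algebraic multiplicity = 3, geometric multiplicity = 1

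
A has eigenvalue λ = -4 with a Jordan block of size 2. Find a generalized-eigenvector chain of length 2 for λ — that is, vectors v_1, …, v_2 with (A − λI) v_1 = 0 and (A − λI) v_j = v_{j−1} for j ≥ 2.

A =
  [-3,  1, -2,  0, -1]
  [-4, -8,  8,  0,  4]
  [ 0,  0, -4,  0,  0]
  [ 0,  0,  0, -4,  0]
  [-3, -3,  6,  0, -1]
A Jordan chain for λ = -4 of length 2:
v_1 = (1, -4, 0, 0, -3)ᵀ
v_2 = (1, 0, 0, 0, 0)ᵀ

Let N = A − (-4)·I. We want v_2 with N^2 v_2 = 0 but N^1 v_2 ≠ 0; then v_{j-1} := N · v_j for j = 2, …, 2.

Pick v_2 = (1, 0, 0, 0, 0)ᵀ.
Then v_1 = N · v_2 = (1, -4, 0, 0, -3)ᵀ.

Sanity check: (A − (-4)·I) v_1 = (0, 0, 0, 0, 0)ᵀ = 0. ✓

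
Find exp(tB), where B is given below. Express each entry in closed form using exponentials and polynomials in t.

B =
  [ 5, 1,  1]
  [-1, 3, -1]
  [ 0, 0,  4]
e^{tB} =
  [t*exp(4*t) + exp(4*t), t*exp(4*t), t*exp(4*t)]
  [-t*exp(4*t), -t*exp(4*t) + exp(4*t), -t*exp(4*t)]
  [0, 0, exp(4*t)]

Strategy: write B = P · J · P⁻¹ where J is a Jordan canonical form, so e^{tB} = P · e^{tJ} · P⁻¹, and e^{tJ} can be computed block-by-block.

B has Jordan form
J =
  [4, 1, 0]
  [0, 4, 0]
  [0, 0, 4]
(up to reordering of blocks).

Per-block formulas:
  For a 1×1 block at λ = 4: exp(t · [4]) = [e^(4t)].
  For a 2×2 Jordan block J_2(4): exp(t · J_2(4)) = e^(4t)·(I + t·N), where N is the 2×2 nilpotent shift.

After assembling e^{tJ} and conjugating by P, we get:

e^{tB} =
  [t*exp(4*t) + exp(4*t), t*exp(4*t), t*exp(4*t)]
  [-t*exp(4*t), -t*exp(4*t) + exp(4*t), -t*exp(4*t)]
  [0, 0, exp(4*t)]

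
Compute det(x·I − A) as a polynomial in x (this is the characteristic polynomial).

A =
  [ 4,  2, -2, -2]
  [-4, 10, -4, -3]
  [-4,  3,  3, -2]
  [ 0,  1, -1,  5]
x^4 - 22*x^3 + 180*x^2 - 648*x + 864

Expanding det(x·I − A) (e.g. by cofactor expansion or by noting that A is similar to its Jordan form J, which has the same characteristic polynomial as A) gives
  χ_A(x) = x^4 - 22*x^3 + 180*x^2 - 648*x + 864
which factors as (x - 6)^3*(x - 4). The eigenvalues (with algebraic multiplicities) are λ = 4 with multiplicity 1, λ = 6 with multiplicity 3.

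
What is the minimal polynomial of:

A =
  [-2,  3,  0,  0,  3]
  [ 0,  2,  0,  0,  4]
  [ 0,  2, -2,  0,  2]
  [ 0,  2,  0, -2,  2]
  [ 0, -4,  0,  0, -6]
x^2 + 4*x + 4

The characteristic polynomial is χ_A(x) = (x + 2)^5, so the eigenvalues are known. The minimal polynomial is
  m_A(x) = Π_λ (x − λ)^{k_λ}
where k_λ is the size of the *largest* Jordan block for λ (equivalently, the smallest k with (A − λI)^k v = 0 for every generalised eigenvector v of λ).

  λ = -2: largest Jordan block has size 2, contributing (x + 2)^2

So m_A(x) = (x + 2)^2 = x^2 + 4*x + 4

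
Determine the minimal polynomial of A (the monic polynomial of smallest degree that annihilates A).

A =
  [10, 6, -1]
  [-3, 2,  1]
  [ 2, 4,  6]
x^3 - 18*x^2 + 108*x - 216

The characteristic polynomial is χ_A(x) = (x - 6)^3, so the eigenvalues are known. The minimal polynomial is
  m_A(x) = Π_λ (x − λ)^{k_λ}
where k_λ is the size of the *largest* Jordan block for λ (equivalently, the smallest k with (A − λI)^k v = 0 for every generalised eigenvector v of λ).

  λ = 6: largest Jordan block has size 3, contributing (x − 6)^3

So m_A(x) = (x - 6)^3 = x^3 - 18*x^2 + 108*x - 216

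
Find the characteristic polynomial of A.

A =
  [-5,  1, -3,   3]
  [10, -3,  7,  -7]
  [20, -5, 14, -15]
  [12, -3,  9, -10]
x^4 + 4*x^3 + 6*x^2 + 4*x + 1

Expanding det(x·I − A) (e.g. by cofactor expansion or by noting that A is similar to its Jordan form J, which has the same characteristic polynomial as A) gives
  χ_A(x) = x^4 + 4*x^3 + 6*x^2 + 4*x + 1
which factors as (x + 1)^4. The eigenvalues (with algebraic multiplicities) are λ = -1 with multiplicity 4.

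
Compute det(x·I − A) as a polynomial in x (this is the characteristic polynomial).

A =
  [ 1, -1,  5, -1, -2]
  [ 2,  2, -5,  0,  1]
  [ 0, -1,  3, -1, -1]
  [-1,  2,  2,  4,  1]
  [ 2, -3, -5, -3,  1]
x^5 - 11*x^4 + 48*x^3 - 104*x^2 + 112*x - 48

Expanding det(x·I − A) (e.g. by cofactor expansion or by noting that A is similar to its Jordan form J, which has the same characteristic polynomial as A) gives
  χ_A(x) = x^5 - 11*x^4 + 48*x^3 - 104*x^2 + 112*x - 48
which factors as (x - 3)*(x - 2)^4. The eigenvalues (with algebraic multiplicities) are λ = 2 with multiplicity 4, λ = 3 with multiplicity 1.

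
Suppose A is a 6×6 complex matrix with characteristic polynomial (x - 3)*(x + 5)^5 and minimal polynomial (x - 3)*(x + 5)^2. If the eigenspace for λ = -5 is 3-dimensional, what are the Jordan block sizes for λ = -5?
Block sizes for λ = -5: [2, 2, 1]

Step 1 — from the characteristic polynomial, algebraic multiplicity of λ = -5 is 5. From dim ker(A − (-5)·I) = 3, there are exactly 3 Jordan blocks for λ = -5.
Step 2 — from the minimal polynomial, the factor (x + 5)^2 tells us the largest block for λ = -5 has size 2.
Step 3 — with total size 5, 3 blocks, and largest block 2, the block sizes (in nonincreasing order) are [2, 2, 1].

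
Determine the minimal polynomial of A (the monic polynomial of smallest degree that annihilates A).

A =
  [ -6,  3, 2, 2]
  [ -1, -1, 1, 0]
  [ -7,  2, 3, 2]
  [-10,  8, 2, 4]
x^3

The characteristic polynomial is χ_A(x) = x^4, so the eigenvalues are known. The minimal polynomial is
  m_A(x) = Π_λ (x − λ)^{k_λ}
where k_λ is the size of the *largest* Jordan block for λ (equivalently, the smallest k with (A − λI)^k v = 0 for every generalised eigenvector v of λ).

  λ = 0: largest Jordan block has size 3, contributing (x − 0)^3

So m_A(x) = x^3 = x^3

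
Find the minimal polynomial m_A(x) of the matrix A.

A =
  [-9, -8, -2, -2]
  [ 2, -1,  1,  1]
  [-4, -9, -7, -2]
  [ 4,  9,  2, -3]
x^3 + 15*x^2 + 75*x + 125

The characteristic polynomial is χ_A(x) = (x + 5)^4, so the eigenvalues are known. The minimal polynomial is
  m_A(x) = Π_λ (x − λ)^{k_λ}
where k_λ is the size of the *largest* Jordan block for λ (equivalently, the smallest k with (A − λI)^k v = 0 for every generalised eigenvector v of λ).

  λ = -5: largest Jordan block has size 3, contributing (x + 5)^3

So m_A(x) = (x + 5)^3 = x^3 + 15*x^2 + 75*x + 125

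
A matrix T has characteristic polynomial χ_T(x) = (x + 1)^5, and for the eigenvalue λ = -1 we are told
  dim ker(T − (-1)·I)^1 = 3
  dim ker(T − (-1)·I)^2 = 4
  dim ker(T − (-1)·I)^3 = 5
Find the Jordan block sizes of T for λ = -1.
Block sizes for λ = -1: [3, 1, 1]

From the dimensions of kernels of powers, the number of Jordan blocks of size at least j is d_j − d_{j−1} where d_j = dim ker(N^j) (with d_0 = 0). Computing the differences gives [3, 1, 1].
The number of blocks of size exactly k is (#blocks of size ≥ k) − (#blocks of size ≥ k + 1), so the partition is: 2 block(s) of size 1, 1 block(s) of size 3.
In nonincreasing order the block sizes are [3, 1, 1].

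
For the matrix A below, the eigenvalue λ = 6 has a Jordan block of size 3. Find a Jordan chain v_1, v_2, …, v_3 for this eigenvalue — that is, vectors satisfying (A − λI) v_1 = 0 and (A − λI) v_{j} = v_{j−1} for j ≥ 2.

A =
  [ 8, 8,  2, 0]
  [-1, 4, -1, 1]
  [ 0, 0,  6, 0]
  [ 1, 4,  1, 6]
A Jordan chain for λ = 6 of length 3:
v_1 = (-4, 1, 0, -2)ᵀ
v_2 = (2, -1, 0, 1)ᵀ
v_3 = (1, 0, 0, 0)ᵀ

Let N = A − (6)·I. We want v_3 with N^3 v_3 = 0 but N^2 v_3 ≠ 0; then v_{j-1} := N · v_j for j = 3, …, 2.

Pick v_3 = (1, 0, 0, 0)ᵀ.
Then v_2 = N · v_3 = (2, -1, 0, 1)ᵀ.
Then v_1 = N · v_2 = (-4, 1, 0, -2)ᵀ.

Sanity check: (A − (6)·I) v_1 = (0, 0, 0, 0)ᵀ = 0. ✓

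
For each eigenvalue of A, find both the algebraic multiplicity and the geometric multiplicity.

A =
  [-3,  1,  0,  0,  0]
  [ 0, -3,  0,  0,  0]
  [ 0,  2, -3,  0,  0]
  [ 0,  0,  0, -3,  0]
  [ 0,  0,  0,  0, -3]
λ = -3: alg = 5, geom = 4

Step 1 — factor the characteristic polynomial to read off the algebraic multiplicities:
  χ_A(x) = (x + 3)^5

Step 2 — compute geometric multiplicities via the rank-nullity identity g(λ) = n − rank(A − λI):
  rank(A − (-3)·I) = 1, so dim ker(A − (-3)·I) = n − 1 = 4

Summary:
  λ = -3: algebraic multiplicity = 5, geometric multiplicity = 4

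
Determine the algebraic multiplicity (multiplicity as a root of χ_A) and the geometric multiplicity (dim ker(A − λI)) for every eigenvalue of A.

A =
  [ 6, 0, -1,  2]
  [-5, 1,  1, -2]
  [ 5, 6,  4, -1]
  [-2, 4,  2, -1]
λ = 1: alg = 1, geom = 1; λ = 3: alg = 3, geom = 1

Step 1 — factor the characteristic polynomial to read off the algebraic multiplicities:
  χ_A(x) = (x - 3)^3*(x - 1)

Step 2 — compute geometric multiplicities via the rank-nullity identity g(λ) = n − rank(A − λI):
  rank(A − (1)·I) = 3, so dim ker(A − (1)·I) = n − 3 = 1
  rank(A − (3)·I) = 3, so dim ker(A − (3)·I) = n − 3 = 1

Summary:
  λ = 1: algebraic multiplicity = 1, geometric multiplicity = 1
  λ = 3: algebraic multiplicity = 3, geometric multiplicity = 1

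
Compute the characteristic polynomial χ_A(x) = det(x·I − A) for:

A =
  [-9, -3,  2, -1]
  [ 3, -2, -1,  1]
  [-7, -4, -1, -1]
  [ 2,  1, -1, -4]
x^4 + 16*x^3 + 96*x^2 + 256*x + 256

Expanding det(x·I − A) (e.g. by cofactor expansion or by noting that A is similar to its Jordan form J, which has the same characteristic polynomial as A) gives
  χ_A(x) = x^4 + 16*x^3 + 96*x^2 + 256*x + 256
which factors as (x + 4)^4. The eigenvalues (with algebraic multiplicities) are λ = -4 with multiplicity 4.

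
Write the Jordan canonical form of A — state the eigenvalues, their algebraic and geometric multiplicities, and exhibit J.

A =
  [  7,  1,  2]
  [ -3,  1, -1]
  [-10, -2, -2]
J_3(2)

The characteristic polynomial is
  det(x·I − A) = x^3 - 6*x^2 + 12*x - 8 = (x - 2)^3

Eigenvalues and multiplicities (the geometric multiplicity of λ is n − rank(A − λI), which equals the number of Jordan blocks for λ):
  λ = 2: algebraic multiplicity = 3, geometric multiplicity = 1

Determining the block sizes for each eigenvalue:
  λ = 2: one block (gm = 1), so the single block has size am = 3 → block sizes [3]

Assembling the blocks gives a Jordan form
J =
  [2, 1, 0]
  [0, 2, 1]
  [0, 0, 2]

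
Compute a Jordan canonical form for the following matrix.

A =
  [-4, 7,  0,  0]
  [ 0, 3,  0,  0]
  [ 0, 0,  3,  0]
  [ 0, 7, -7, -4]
J_1(-4) ⊕ J_1(-4) ⊕ J_1(3) ⊕ J_1(3)

The characteristic polynomial is
  det(x·I − A) = x^4 + 2*x^3 - 23*x^2 - 24*x + 144 = (x - 3)^2*(x + 4)^2

Eigenvalues and multiplicities (the geometric multiplicity of λ is n − rank(A − λI), which equals the number of Jordan blocks for λ):
  λ = -4: algebraic multiplicity = 2, geometric multiplicity = 2
  λ = 3: algebraic multiplicity = 2, geometric multiplicity = 2

Determining the block sizes for each eigenvalue:
  λ = -4: gm = am = 2, so every block has size 1 → block sizes [1, 1]
  λ = 3: gm = am = 2, so every block has size 1 → block sizes [1, 1]

Assembling the blocks gives a Jordan form
J =
  [-4,  0, 0, 0]
  [ 0, -4, 0, 0]
  [ 0,  0, 3, 0]
  [ 0,  0, 0, 3]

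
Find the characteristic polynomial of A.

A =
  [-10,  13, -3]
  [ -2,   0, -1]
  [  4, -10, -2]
x^3 + 12*x^2 + 48*x + 64

Expanding det(x·I − A) (e.g. by cofactor expansion or by noting that A is similar to its Jordan form J, which has the same characteristic polynomial as A) gives
  χ_A(x) = x^3 + 12*x^2 + 48*x + 64
which factors as (x + 4)^3. The eigenvalues (with algebraic multiplicities) are λ = -4 with multiplicity 3.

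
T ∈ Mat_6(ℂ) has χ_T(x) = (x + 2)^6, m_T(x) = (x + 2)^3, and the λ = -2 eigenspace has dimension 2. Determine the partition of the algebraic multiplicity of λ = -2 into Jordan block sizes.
Block sizes for λ = -2: [3, 3]

Step 1 — from the characteristic polynomial, algebraic multiplicity of λ = -2 is 6. From dim ker(T − (-2)·I) = 2, there are exactly 2 Jordan blocks for λ = -2.
Step 2 — from the minimal polynomial, the factor (x + 2)^3 tells us the largest block for λ = -2 has size 3.
Step 3 — with total size 6, 2 blocks, and largest block 3, the block sizes (in nonincreasing order) are [3, 3].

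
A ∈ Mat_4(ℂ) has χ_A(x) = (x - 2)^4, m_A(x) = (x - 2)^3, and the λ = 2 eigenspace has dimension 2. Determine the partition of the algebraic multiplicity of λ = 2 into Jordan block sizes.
Block sizes for λ = 2: [3, 1]

Step 1 — from the characteristic polynomial, algebraic multiplicity of λ = 2 is 4. From dim ker(A − (2)·I) = 2, there are exactly 2 Jordan blocks for λ = 2.
Step 2 — from the minimal polynomial, the factor (x − 2)^3 tells us the largest block for λ = 2 has size 3.
Step 3 — with total size 4, 2 blocks, and largest block 3, the block sizes (in nonincreasing order) are [3, 1].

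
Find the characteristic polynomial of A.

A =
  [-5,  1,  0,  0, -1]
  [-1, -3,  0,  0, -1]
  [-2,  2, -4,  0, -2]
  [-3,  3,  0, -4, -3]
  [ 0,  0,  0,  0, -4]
x^5 + 20*x^4 + 160*x^3 + 640*x^2 + 1280*x + 1024

Expanding det(x·I − A) (e.g. by cofactor expansion or by noting that A is similar to its Jordan form J, which has the same characteristic polynomial as A) gives
  χ_A(x) = x^5 + 20*x^4 + 160*x^3 + 640*x^2 + 1280*x + 1024
which factors as (x + 4)^5. The eigenvalues (with algebraic multiplicities) are λ = -4 with multiplicity 5.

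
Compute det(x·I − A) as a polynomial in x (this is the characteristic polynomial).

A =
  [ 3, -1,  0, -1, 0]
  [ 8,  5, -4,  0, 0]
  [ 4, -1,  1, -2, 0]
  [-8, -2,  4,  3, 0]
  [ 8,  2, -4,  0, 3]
x^5 - 15*x^4 + 90*x^3 - 270*x^2 + 405*x - 243

Expanding det(x·I − A) (e.g. by cofactor expansion or by noting that A is similar to its Jordan form J, which has the same characteristic polynomial as A) gives
  χ_A(x) = x^5 - 15*x^4 + 90*x^3 - 270*x^2 + 405*x - 243
which factors as (x - 3)^5. The eigenvalues (with algebraic multiplicities) are λ = 3 with multiplicity 5.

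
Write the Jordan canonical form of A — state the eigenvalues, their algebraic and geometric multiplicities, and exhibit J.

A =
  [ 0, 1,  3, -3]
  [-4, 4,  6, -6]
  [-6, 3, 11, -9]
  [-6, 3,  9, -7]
J_2(2) ⊕ J_1(2) ⊕ J_1(2)

The characteristic polynomial is
  det(x·I − A) = x^4 - 8*x^3 + 24*x^2 - 32*x + 16 = (x - 2)^4

Eigenvalues and multiplicities (the geometric multiplicity of λ is n − rank(A − λI), which equals the number of Jordan blocks for λ):
  λ = 2: algebraic multiplicity = 4, geometric multiplicity = 3

Determining the block sizes for each eigenvalue:
  λ = 2: 3 blocks summing to 4 forces exactly one block of size 2 and the rest size 1 → block sizes [2, 1, 1]

Assembling the blocks gives a Jordan form
J =
  [2, 1, 0, 0]
  [0, 2, 0, 0]
  [0, 0, 2, 0]
  [0, 0, 0, 2]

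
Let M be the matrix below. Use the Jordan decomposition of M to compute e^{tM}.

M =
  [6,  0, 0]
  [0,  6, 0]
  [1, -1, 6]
e^{tM} =
  [exp(6*t), 0, 0]
  [0, exp(6*t), 0]
  [t*exp(6*t), -t*exp(6*t), exp(6*t)]

Strategy: write M = P · J · P⁻¹ where J is a Jordan canonical form, so e^{tM} = P · e^{tJ} · P⁻¹, and e^{tJ} can be computed block-by-block.

M has Jordan form
J =
  [6, 1, 0]
  [0, 6, 0]
  [0, 0, 6]
(up to reordering of blocks).

Per-block formulas:
  For a 2×2 Jordan block J_2(6): exp(t · J_2(6)) = e^(6t)·(I + t·N), where N is the 2×2 nilpotent shift.
  For a 1×1 block at λ = 6: exp(t · [6]) = [e^(6t)].

After assembling e^{tJ} and conjugating by P, we get:

e^{tM} =
  [exp(6*t), 0, 0]
  [0, exp(6*t), 0]
  [t*exp(6*t), -t*exp(6*t), exp(6*t)]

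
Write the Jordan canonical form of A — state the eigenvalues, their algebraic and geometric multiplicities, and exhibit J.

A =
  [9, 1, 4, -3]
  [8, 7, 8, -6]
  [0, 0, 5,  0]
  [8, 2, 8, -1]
J_2(5) ⊕ J_1(5) ⊕ J_1(5)

The characteristic polynomial is
  det(x·I − A) = x^4 - 20*x^3 + 150*x^2 - 500*x + 625 = (x - 5)^4

Eigenvalues and multiplicities (the geometric multiplicity of λ is n − rank(A − λI), which equals the number of Jordan blocks for λ):
  λ = 5: algebraic multiplicity = 4, geometric multiplicity = 3

Determining the block sizes for each eigenvalue:
  λ = 5: 3 blocks summing to 4 forces exactly one block of size 2 and the rest size 1 → block sizes [2, 1, 1]

Assembling the blocks gives a Jordan form
J =
  [5, 1, 0, 0]
  [0, 5, 0, 0]
  [0, 0, 5, 0]
  [0, 0, 0, 5]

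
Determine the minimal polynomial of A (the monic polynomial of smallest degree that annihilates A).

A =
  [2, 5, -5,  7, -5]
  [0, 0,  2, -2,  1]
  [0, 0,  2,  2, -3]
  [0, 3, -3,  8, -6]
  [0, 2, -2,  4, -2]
x^3 - 6*x^2 + 12*x - 8

The characteristic polynomial is χ_A(x) = (x - 2)^5, so the eigenvalues are known. The minimal polynomial is
  m_A(x) = Π_λ (x − λ)^{k_λ}
where k_λ is the size of the *largest* Jordan block for λ (equivalently, the smallest k with (A − λI)^k v = 0 for every generalised eigenvector v of λ).

  λ = 2: largest Jordan block has size 3, contributing (x − 2)^3

So m_A(x) = (x - 2)^3 = x^3 - 6*x^2 + 12*x - 8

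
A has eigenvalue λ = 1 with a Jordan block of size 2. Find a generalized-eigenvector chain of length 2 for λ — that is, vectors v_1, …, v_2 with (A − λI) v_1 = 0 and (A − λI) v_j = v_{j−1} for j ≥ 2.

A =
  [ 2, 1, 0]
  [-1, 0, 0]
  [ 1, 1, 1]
A Jordan chain for λ = 1 of length 2:
v_1 = (1, -1, 1)ᵀ
v_2 = (1, 0, 0)ᵀ

Let N = A − (1)·I. We want v_2 with N^2 v_2 = 0 but N^1 v_2 ≠ 0; then v_{j-1} := N · v_j for j = 2, …, 2.

Pick v_2 = (1, 0, 0)ᵀ.
Then v_1 = N · v_2 = (1, -1, 1)ᵀ.

Sanity check: (A − (1)·I) v_1 = (0, 0, 0)ᵀ = 0. ✓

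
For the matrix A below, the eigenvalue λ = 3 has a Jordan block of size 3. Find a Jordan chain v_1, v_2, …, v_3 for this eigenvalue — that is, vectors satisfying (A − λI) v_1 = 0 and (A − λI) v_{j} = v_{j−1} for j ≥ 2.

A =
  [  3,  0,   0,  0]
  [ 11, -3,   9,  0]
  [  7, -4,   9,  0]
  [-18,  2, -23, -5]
A Jordan chain for λ = 3 of length 3:
v_1 = (0, -3, -2, 5)ᵀ
v_2 = (0, 11, 7, -18)ᵀ
v_3 = (1, 0, 0, 0)ᵀ

Let N = A − (3)·I. We want v_3 with N^3 v_3 = 0 but N^2 v_3 ≠ 0; then v_{j-1} := N · v_j for j = 3, …, 2.

Pick v_3 = (1, 0, 0, 0)ᵀ.
Then v_2 = N · v_3 = (0, 11, 7, -18)ᵀ.
Then v_1 = N · v_2 = (0, -3, -2, 5)ᵀ.

Sanity check: (A − (3)·I) v_1 = (0, 0, 0, 0)ᵀ = 0. ✓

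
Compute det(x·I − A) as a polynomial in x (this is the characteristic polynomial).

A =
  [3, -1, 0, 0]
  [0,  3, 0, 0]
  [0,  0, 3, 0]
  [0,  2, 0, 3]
x^4 - 12*x^3 + 54*x^2 - 108*x + 81

Expanding det(x·I − A) (e.g. by cofactor expansion or by noting that A is similar to its Jordan form J, which has the same characteristic polynomial as A) gives
  χ_A(x) = x^4 - 12*x^3 + 54*x^2 - 108*x + 81
which factors as (x - 3)^4. The eigenvalues (with algebraic multiplicities) are λ = 3 with multiplicity 4.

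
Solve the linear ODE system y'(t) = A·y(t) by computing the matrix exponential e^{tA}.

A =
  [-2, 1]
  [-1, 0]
e^{tA} =
  [-t*exp(-t) + exp(-t), t*exp(-t)]
  [-t*exp(-t), t*exp(-t) + exp(-t)]

Strategy: write A = P · J · P⁻¹ where J is a Jordan canonical form, so e^{tA} = P · e^{tJ} · P⁻¹, and e^{tJ} can be computed block-by-block.

A has Jordan form
J =
  [-1,  1]
  [ 0, -1]
(up to reordering of blocks).

Per-block formulas:
  For a 2×2 Jordan block J_2(-1): exp(t · J_2(-1)) = e^(-1t)·(I + t·N), where N is the 2×2 nilpotent shift.

After assembling e^{tJ} and conjugating by P, we get:

e^{tA} =
  [-t*exp(-t) + exp(-t), t*exp(-t)]
  [-t*exp(-t), t*exp(-t) + exp(-t)]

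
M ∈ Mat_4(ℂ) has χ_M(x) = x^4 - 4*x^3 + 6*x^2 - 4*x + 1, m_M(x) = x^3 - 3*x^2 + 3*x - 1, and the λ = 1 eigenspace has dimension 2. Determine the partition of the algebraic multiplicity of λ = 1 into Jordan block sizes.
Block sizes for λ = 1: [3, 1]

Step 1 — from the characteristic polynomial, algebraic multiplicity of λ = 1 is 4. From dim ker(M − (1)·I) = 2, there are exactly 2 Jordan blocks for λ = 1.
Step 2 — from the minimal polynomial, the factor (x − 1)^3 tells us the largest block for λ = 1 has size 3.
Step 3 — with total size 4, 2 blocks, and largest block 3, the block sizes (in nonincreasing order) are [3, 1].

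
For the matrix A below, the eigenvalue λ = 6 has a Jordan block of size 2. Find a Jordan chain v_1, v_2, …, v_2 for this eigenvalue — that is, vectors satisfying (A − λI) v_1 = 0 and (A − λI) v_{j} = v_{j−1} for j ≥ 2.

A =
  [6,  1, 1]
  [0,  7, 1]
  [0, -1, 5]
A Jordan chain for λ = 6 of length 2:
v_1 = (1, 1, -1)ᵀ
v_2 = (0, 1, 0)ᵀ

Let N = A − (6)·I. We want v_2 with N^2 v_2 = 0 but N^1 v_2 ≠ 0; then v_{j-1} := N · v_j for j = 2, …, 2.

Pick v_2 = (0, 1, 0)ᵀ.
Then v_1 = N · v_2 = (1, 1, -1)ᵀ.

Sanity check: (A − (6)·I) v_1 = (0, 0, 0)ᵀ = 0. ✓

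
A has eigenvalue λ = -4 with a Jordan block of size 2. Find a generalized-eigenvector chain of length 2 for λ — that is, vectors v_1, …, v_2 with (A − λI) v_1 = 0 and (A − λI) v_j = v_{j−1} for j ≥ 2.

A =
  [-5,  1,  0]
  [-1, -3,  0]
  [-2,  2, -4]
A Jordan chain for λ = -4 of length 2:
v_1 = (-1, -1, -2)ᵀ
v_2 = (1, 0, 0)ᵀ

Let N = A − (-4)·I. We want v_2 with N^2 v_2 = 0 but N^1 v_2 ≠ 0; then v_{j-1} := N · v_j for j = 2, …, 2.

Pick v_2 = (1, 0, 0)ᵀ.
Then v_1 = N · v_2 = (-1, -1, -2)ᵀ.

Sanity check: (A − (-4)·I) v_1 = (0, 0, 0)ᵀ = 0. ✓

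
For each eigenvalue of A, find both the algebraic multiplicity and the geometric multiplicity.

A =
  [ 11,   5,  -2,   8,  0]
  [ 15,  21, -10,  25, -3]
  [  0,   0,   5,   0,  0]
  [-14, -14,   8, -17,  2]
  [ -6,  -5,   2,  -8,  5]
λ = 5: alg = 5, geom = 3

Step 1 — factor the characteristic polynomial to read off the algebraic multiplicities:
  χ_A(x) = (x - 5)^5

Step 2 — compute geometric multiplicities via the rank-nullity identity g(λ) = n − rank(A − λI):
  rank(A − (5)·I) = 2, so dim ker(A − (5)·I) = n − 2 = 3

Summary:
  λ = 5: algebraic multiplicity = 5, geometric multiplicity = 3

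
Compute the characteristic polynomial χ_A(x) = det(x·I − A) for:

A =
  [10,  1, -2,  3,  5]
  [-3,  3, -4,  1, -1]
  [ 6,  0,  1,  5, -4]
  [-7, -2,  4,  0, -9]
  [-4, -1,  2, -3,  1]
x^5 - 15*x^4 + 75*x^3 - 145*x^2 + 120*x - 36

Expanding det(x·I − A) (e.g. by cofactor expansion or by noting that A is similar to its Jordan form J, which has the same characteristic polynomial as A) gives
  χ_A(x) = x^5 - 15*x^4 + 75*x^3 - 145*x^2 + 120*x - 36
which factors as (x - 6)^2*(x - 1)^3. The eigenvalues (with algebraic multiplicities) are λ = 1 with multiplicity 3, λ = 6 with multiplicity 2.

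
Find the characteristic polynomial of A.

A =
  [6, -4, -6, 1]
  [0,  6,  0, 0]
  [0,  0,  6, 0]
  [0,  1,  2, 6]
x^4 - 24*x^3 + 216*x^2 - 864*x + 1296

Expanding det(x·I − A) (e.g. by cofactor expansion or by noting that A is similar to its Jordan form J, which has the same characteristic polynomial as A) gives
  χ_A(x) = x^4 - 24*x^3 + 216*x^2 - 864*x + 1296
which factors as (x - 6)^4. The eigenvalues (with algebraic multiplicities) are λ = 6 with multiplicity 4.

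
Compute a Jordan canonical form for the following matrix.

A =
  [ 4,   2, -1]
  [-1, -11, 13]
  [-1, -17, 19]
J_2(3) ⊕ J_1(6)

The characteristic polynomial is
  det(x·I − A) = x^3 - 12*x^2 + 45*x - 54 = (x - 6)*(x - 3)^2

Eigenvalues and multiplicities (the geometric multiplicity of λ is n − rank(A − λI), which equals the number of Jordan blocks for λ):
  λ = 3: algebraic multiplicity = 2, geometric multiplicity = 1
  λ = 6: algebraic multiplicity = 1, geometric multiplicity = 1

Determining the block sizes for each eigenvalue:
  λ = 3: one block (gm = 1), so the single block has size am = 2 → block sizes [2]
  λ = 6: one block (gm = 1), so the single block has size am = 1 → block sizes [1]

Assembling the blocks gives a Jordan form
J =
  [3, 1, 0]
  [0, 3, 0]
  [0, 0, 6]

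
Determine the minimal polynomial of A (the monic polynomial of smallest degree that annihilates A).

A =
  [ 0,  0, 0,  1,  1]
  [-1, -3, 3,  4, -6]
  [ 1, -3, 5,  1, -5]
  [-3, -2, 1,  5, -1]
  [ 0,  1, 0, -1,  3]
x^3 - 6*x^2 + 12*x - 8

The characteristic polynomial is χ_A(x) = (x - 2)^5, so the eigenvalues are known. The minimal polynomial is
  m_A(x) = Π_λ (x − λ)^{k_λ}
where k_λ is the size of the *largest* Jordan block for λ (equivalently, the smallest k with (A − λI)^k v = 0 for every generalised eigenvector v of λ).

  λ = 2: largest Jordan block has size 3, contributing (x − 2)^3

So m_A(x) = (x - 2)^3 = x^3 - 6*x^2 + 12*x - 8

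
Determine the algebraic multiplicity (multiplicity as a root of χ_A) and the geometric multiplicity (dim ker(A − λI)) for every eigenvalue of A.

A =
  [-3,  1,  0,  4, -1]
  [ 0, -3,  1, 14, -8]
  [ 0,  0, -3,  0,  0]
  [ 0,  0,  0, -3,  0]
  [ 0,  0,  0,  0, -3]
λ = -3: alg = 5, geom = 3

Step 1 — factor the characteristic polynomial to read off the algebraic multiplicities:
  χ_A(x) = (x + 3)^5

Step 2 — compute geometric multiplicities via the rank-nullity identity g(λ) = n − rank(A − λI):
  rank(A − (-3)·I) = 2, so dim ker(A − (-3)·I) = n − 2 = 3

Summary:
  λ = -3: algebraic multiplicity = 5, geometric multiplicity = 3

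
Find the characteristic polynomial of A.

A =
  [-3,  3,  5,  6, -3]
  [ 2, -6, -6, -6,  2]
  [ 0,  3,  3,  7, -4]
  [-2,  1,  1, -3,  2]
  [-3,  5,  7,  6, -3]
x^5 + 12*x^4 + 56*x^3 + 128*x^2 + 144*x + 64

Expanding det(x·I − A) (e.g. by cofactor expansion or by noting that A is similar to its Jordan form J, which has the same characteristic polynomial as A) gives
  χ_A(x) = x^5 + 12*x^4 + 56*x^3 + 128*x^2 + 144*x + 64
which factors as (x + 2)^4*(x + 4). The eigenvalues (with algebraic multiplicities) are λ = -4 with multiplicity 1, λ = -2 with multiplicity 4.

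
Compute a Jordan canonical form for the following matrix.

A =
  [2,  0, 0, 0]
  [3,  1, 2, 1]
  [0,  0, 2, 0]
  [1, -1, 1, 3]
J_3(2) ⊕ J_1(2)

The characteristic polynomial is
  det(x·I − A) = x^4 - 8*x^3 + 24*x^2 - 32*x + 16 = (x - 2)^4

Eigenvalues and multiplicities (the geometric multiplicity of λ is n − rank(A − λI), which equals the number of Jordan blocks for λ):
  λ = 2: algebraic multiplicity = 4, geometric multiplicity = 2

Determining the block sizes for each eigenvalue:
  λ = 2: with am = 4 and gm = 2, the partition is not yet determined (e.g. several partitions of 4 into 2 parts exist). Let N = A − (2)·I. Computing rank(N^1) = 2, rank(N^2) = 1, rank(N^3) = 0; the number of blocks of size ≥ j is rank(N^{j−1}) − rank(N^j), giving [2, 1, 1]. So we have 1 block(s) of size 3, 1 block(s) of size 1 → block sizes [3, 1]

Assembling the blocks gives a Jordan form
J =
  [2, 1, 0, 0]
  [0, 2, 1, 0]
  [0, 0, 2, 0]
  [0, 0, 0, 2]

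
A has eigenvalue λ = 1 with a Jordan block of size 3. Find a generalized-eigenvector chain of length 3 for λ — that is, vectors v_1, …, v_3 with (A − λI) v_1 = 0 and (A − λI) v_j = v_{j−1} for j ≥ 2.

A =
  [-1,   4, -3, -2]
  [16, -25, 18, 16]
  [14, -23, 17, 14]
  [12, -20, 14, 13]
A Jordan chain for λ = 1 of length 3:
v_1 = (2, -4, -4, -4)ᵀ
v_2 = (-2, 16, 14, 12)ᵀ
v_3 = (1, 0, 0, 0)ᵀ

Let N = A − (1)·I. We want v_3 with N^3 v_3 = 0 but N^2 v_3 ≠ 0; then v_{j-1} := N · v_j for j = 3, …, 2.

Pick v_3 = (1, 0, 0, 0)ᵀ.
Then v_2 = N · v_3 = (-2, 16, 14, 12)ᵀ.
Then v_1 = N · v_2 = (2, -4, -4, -4)ᵀ.

Sanity check: (A − (1)·I) v_1 = (0, 0, 0, 0)ᵀ = 0. ✓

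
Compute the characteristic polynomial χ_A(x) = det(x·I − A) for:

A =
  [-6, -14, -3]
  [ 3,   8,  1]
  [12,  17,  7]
x^3 - 9*x^2 + 27*x - 27

Expanding det(x·I − A) (e.g. by cofactor expansion or by noting that A is similar to its Jordan form J, which has the same characteristic polynomial as A) gives
  χ_A(x) = x^3 - 9*x^2 + 27*x - 27
which factors as (x - 3)^3. The eigenvalues (with algebraic multiplicities) are λ = 3 with multiplicity 3.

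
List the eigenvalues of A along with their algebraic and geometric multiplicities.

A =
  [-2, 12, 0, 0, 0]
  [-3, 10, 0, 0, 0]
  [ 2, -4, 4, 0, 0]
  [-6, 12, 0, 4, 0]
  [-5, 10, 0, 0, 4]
λ = 4: alg = 5, geom = 4

Step 1 — factor the characteristic polynomial to read off the algebraic multiplicities:
  χ_A(x) = (x - 4)^5

Step 2 — compute geometric multiplicities via the rank-nullity identity g(λ) = n − rank(A − λI):
  rank(A − (4)·I) = 1, so dim ker(A − (4)·I) = n − 1 = 4

Summary:
  λ = 4: algebraic multiplicity = 5, geometric multiplicity = 4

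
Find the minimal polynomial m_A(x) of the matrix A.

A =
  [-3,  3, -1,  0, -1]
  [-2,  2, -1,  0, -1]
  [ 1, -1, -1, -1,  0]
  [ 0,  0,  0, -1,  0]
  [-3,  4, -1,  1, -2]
x^2 + 2*x + 1

The characteristic polynomial is χ_A(x) = (x + 1)^5, so the eigenvalues are known. The minimal polynomial is
  m_A(x) = Π_λ (x − λ)^{k_λ}
where k_λ is the size of the *largest* Jordan block for λ (equivalently, the smallest k with (A − λI)^k v = 0 for every generalised eigenvector v of λ).

  λ = -1: largest Jordan block has size 2, contributing (x + 1)^2

So m_A(x) = (x + 1)^2 = x^2 + 2*x + 1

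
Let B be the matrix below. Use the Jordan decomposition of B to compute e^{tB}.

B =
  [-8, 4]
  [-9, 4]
e^{tB} =
  [-6*t*exp(-2*t) + exp(-2*t), 4*t*exp(-2*t)]
  [-9*t*exp(-2*t), 6*t*exp(-2*t) + exp(-2*t)]

Strategy: write B = P · J · P⁻¹ where J is a Jordan canonical form, so e^{tB} = P · e^{tJ} · P⁻¹, and e^{tJ} can be computed block-by-block.

B has Jordan form
J =
  [-2,  1]
  [ 0, -2]
(up to reordering of blocks).

Per-block formulas:
  For a 2×2 Jordan block J_2(-2): exp(t · J_2(-2)) = e^(-2t)·(I + t·N), where N is the 2×2 nilpotent shift.

After assembling e^{tJ} and conjugating by P, we get:

e^{tB} =
  [-6*t*exp(-2*t) + exp(-2*t), 4*t*exp(-2*t)]
  [-9*t*exp(-2*t), 6*t*exp(-2*t) + exp(-2*t)]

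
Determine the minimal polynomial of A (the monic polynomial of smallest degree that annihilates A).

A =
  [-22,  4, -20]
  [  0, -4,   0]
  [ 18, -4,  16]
x^2 + 6*x + 8

The characteristic polynomial is χ_A(x) = (x + 2)*(x + 4)^2, so the eigenvalues are known. The minimal polynomial is
  m_A(x) = Π_λ (x − λ)^{k_λ}
where k_λ is the size of the *largest* Jordan block for λ (equivalently, the smallest k with (A − λI)^k v = 0 for every generalised eigenvector v of λ).

  λ = -4: largest Jordan block has size 1, contributing (x + 4)
  λ = -2: largest Jordan block has size 1, contributing (x + 2)

So m_A(x) = (x + 2)*(x + 4) = x^2 + 6*x + 8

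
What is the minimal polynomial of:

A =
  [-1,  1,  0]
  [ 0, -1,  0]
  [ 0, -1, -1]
x^2 + 2*x + 1

The characteristic polynomial is χ_A(x) = (x + 1)^3, so the eigenvalues are known. The minimal polynomial is
  m_A(x) = Π_λ (x − λ)^{k_λ}
where k_λ is the size of the *largest* Jordan block for λ (equivalently, the smallest k with (A − λI)^k v = 0 for every generalised eigenvector v of λ).

  λ = -1: largest Jordan block has size 2, contributing (x + 1)^2

So m_A(x) = (x + 1)^2 = x^2 + 2*x + 1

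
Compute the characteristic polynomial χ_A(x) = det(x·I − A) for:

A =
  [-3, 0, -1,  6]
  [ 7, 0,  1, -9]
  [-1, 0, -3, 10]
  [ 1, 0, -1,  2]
x^4 + 4*x^3

Expanding det(x·I − A) (e.g. by cofactor expansion or by noting that A is similar to its Jordan form J, which has the same characteristic polynomial as A) gives
  χ_A(x) = x^4 + 4*x^3
which factors as x^3*(x + 4). The eigenvalues (with algebraic multiplicities) are λ = -4 with multiplicity 1, λ = 0 with multiplicity 3.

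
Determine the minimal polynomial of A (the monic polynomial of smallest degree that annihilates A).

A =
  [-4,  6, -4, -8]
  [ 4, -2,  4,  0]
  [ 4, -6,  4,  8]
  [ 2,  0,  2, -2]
x^2 + 2*x

The characteristic polynomial is χ_A(x) = x^2*(x + 2)^2, so the eigenvalues are known. The minimal polynomial is
  m_A(x) = Π_λ (x − λ)^{k_λ}
where k_λ is the size of the *largest* Jordan block for λ (equivalently, the smallest k with (A − λI)^k v = 0 for every generalised eigenvector v of λ).

  λ = -2: largest Jordan block has size 1, contributing (x + 2)
  λ = 0: largest Jordan block has size 1, contributing (x − 0)

So m_A(x) = x*(x + 2) = x^2 + 2*x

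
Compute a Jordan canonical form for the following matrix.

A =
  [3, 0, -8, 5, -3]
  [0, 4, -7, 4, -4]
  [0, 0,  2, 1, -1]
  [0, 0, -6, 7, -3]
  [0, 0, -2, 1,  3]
J_1(3) ⊕ J_3(4) ⊕ J_1(4)

The characteristic polynomial is
  det(x·I − A) = x^5 - 19*x^4 + 144*x^3 - 544*x^2 + 1024*x - 768 = (x - 4)^4*(x - 3)

Eigenvalues and multiplicities (the geometric multiplicity of λ is n − rank(A − λI), which equals the number of Jordan blocks for λ):
  λ = 3: algebraic multiplicity = 1, geometric multiplicity = 1
  λ = 4: algebraic multiplicity = 4, geometric multiplicity = 2

Determining the block sizes for each eigenvalue:
  λ = 3: one block (gm = 1), so the single block has size am = 1 → block sizes [1]
  λ = 4: with am = 4 and gm = 2, the partition is not yet determined (e.g. several partitions of 4 into 2 parts exist). Let N = A − (4)·I. Computing rank(N^1) = 3, rank(N^2) = 2, rank(N^3) = 1; the number of blocks of size ≥ j is rank(N^{j−1}) − rank(N^j), giving [2, 1, 1]. So we have 1 block(s) of size 3, 1 block(s) of size 1 → block sizes [3, 1]

Assembling the blocks gives a Jordan form
J =
  [3, 0, 0, 0, 0]
  [0, 4, 1, 0, 0]
  [0, 0, 4, 1, 0]
  [0, 0, 0, 4, 0]
  [0, 0, 0, 0, 4]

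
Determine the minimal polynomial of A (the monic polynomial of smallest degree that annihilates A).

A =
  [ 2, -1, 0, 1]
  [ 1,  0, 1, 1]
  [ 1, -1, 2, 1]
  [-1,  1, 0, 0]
x^3 - 3*x^2 + 3*x - 1

The characteristic polynomial is χ_A(x) = (x - 1)^4, so the eigenvalues are known. The minimal polynomial is
  m_A(x) = Π_λ (x − λ)^{k_λ}
where k_λ is the size of the *largest* Jordan block for λ (equivalently, the smallest k with (A − λI)^k v = 0 for every generalised eigenvector v of λ).

  λ = 1: largest Jordan block has size 3, contributing (x − 1)^3

So m_A(x) = (x - 1)^3 = x^3 - 3*x^2 + 3*x - 1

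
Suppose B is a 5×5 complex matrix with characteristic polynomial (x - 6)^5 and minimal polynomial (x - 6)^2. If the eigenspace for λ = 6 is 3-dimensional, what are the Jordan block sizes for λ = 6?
Block sizes for λ = 6: [2, 2, 1]

Step 1 — from the characteristic polynomial, algebraic multiplicity of λ = 6 is 5. From dim ker(B − (6)·I) = 3, there are exactly 3 Jordan blocks for λ = 6.
Step 2 — from the minimal polynomial, the factor (x − 6)^2 tells us the largest block for λ = 6 has size 2.
Step 3 — with total size 5, 3 blocks, and largest block 2, the block sizes (in nonincreasing order) are [2, 2, 1].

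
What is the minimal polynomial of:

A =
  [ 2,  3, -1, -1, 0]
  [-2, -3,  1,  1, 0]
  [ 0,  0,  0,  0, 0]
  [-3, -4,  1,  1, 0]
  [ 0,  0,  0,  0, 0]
x^3

The characteristic polynomial is χ_A(x) = x^5, so the eigenvalues are known. The minimal polynomial is
  m_A(x) = Π_λ (x − λ)^{k_λ}
where k_λ is the size of the *largest* Jordan block for λ (equivalently, the smallest k with (A − λI)^k v = 0 for every generalised eigenvector v of λ).

  λ = 0: largest Jordan block has size 3, contributing (x − 0)^3

So m_A(x) = x^3 = x^3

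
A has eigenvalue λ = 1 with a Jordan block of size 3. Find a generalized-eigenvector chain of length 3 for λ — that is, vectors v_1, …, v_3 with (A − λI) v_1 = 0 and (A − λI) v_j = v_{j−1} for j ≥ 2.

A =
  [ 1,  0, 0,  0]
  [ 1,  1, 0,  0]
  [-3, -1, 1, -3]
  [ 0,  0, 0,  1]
A Jordan chain for λ = 1 of length 3:
v_1 = (0, 0, -1, 0)ᵀ
v_2 = (0, 1, -3, 0)ᵀ
v_3 = (1, 0, 0, 0)ᵀ

Let N = A − (1)·I. We want v_3 with N^3 v_3 = 0 but N^2 v_3 ≠ 0; then v_{j-1} := N · v_j for j = 3, …, 2.

Pick v_3 = (1, 0, 0, 0)ᵀ.
Then v_2 = N · v_3 = (0, 1, -3, 0)ᵀ.
Then v_1 = N · v_2 = (0, 0, -1, 0)ᵀ.

Sanity check: (A − (1)·I) v_1 = (0, 0, 0, 0)ᵀ = 0. ✓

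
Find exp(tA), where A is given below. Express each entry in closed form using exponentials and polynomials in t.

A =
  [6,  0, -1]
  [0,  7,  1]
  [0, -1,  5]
e^{tA} =
  [exp(6*t), t^2*exp(6*t)/2, t^2*exp(6*t)/2 - t*exp(6*t)]
  [0, t*exp(6*t) + exp(6*t), t*exp(6*t)]
  [0, -t*exp(6*t), -t*exp(6*t) + exp(6*t)]

Strategy: write A = P · J · P⁻¹ where J is a Jordan canonical form, so e^{tA} = P · e^{tJ} · P⁻¹, and e^{tJ} can be computed block-by-block.

A has Jordan form
J =
  [6, 1, 0]
  [0, 6, 1]
  [0, 0, 6]
(up to reordering of blocks).

Per-block formulas:
  For a 3×3 Jordan block J_3(6): exp(t · J_3(6)) = e^(6t)·(I + t·N + (t^2/2)·N^2), where N is the 3×3 nilpotent shift.

After assembling e^{tJ} and conjugating by P, we get:

e^{tA} =
  [exp(6*t), t^2*exp(6*t)/2, t^2*exp(6*t)/2 - t*exp(6*t)]
  [0, t*exp(6*t) + exp(6*t), t*exp(6*t)]
  [0, -t*exp(6*t), -t*exp(6*t) + exp(6*t)]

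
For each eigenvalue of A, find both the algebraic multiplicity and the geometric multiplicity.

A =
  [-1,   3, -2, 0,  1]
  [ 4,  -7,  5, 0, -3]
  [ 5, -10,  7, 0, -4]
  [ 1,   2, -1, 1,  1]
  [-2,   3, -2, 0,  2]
λ = 0: alg = 3, geom = 1; λ = 1: alg = 2, geom = 2

Step 1 — factor the characteristic polynomial to read off the algebraic multiplicities:
  χ_A(x) = x^3*(x - 1)^2

Step 2 — compute geometric multiplicities via the rank-nullity identity g(λ) = n − rank(A − λI):
  rank(A − (0)·I) = 4, so dim ker(A − (0)·I) = n − 4 = 1
  rank(A − (1)·I) = 3, so dim ker(A − (1)·I) = n − 3 = 2

Summary:
  λ = 0: algebraic multiplicity = 3, geometric multiplicity = 1
  λ = 1: algebraic multiplicity = 2, geometric multiplicity = 2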